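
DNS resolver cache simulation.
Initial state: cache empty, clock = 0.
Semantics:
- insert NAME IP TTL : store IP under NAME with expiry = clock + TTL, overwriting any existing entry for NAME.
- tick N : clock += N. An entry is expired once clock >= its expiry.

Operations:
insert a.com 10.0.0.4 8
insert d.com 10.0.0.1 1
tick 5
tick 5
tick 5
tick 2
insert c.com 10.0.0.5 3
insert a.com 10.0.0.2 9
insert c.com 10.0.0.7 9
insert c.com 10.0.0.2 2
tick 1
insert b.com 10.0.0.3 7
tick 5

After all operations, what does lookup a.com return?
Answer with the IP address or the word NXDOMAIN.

Op 1: insert a.com -> 10.0.0.4 (expiry=0+8=8). clock=0
Op 2: insert d.com -> 10.0.0.1 (expiry=0+1=1). clock=0
Op 3: tick 5 -> clock=5. purged={d.com}
Op 4: tick 5 -> clock=10. purged={a.com}
Op 5: tick 5 -> clock=15.
Op 6: tick 2 -> clock=17.
Op 7: insert c.com -> 10.0.0.5 (expiry=17+3=20). clock=17
Op 8: insert a.com -> 10.0.0.2 (expiry=17+9=26). clock=17
Op 9: insert c.com -> 10.0.0.7 (expiry=17+9=26). clock=17
Op 10: insert c.com -> 10.0.0.2 (expiry=17+2=19). clock=17
Op 11: tick 1 -> clock=18.
Op 12: insert b.com -> 10.0.0.3 (expiry=18+7=25). clock=18
Op 13: tick 5 -> clock=23. purged={c.com}
lookup a.com: present, ip=10.0.0.2 expiry=26 > clock=23

Answer: 10.0.0.2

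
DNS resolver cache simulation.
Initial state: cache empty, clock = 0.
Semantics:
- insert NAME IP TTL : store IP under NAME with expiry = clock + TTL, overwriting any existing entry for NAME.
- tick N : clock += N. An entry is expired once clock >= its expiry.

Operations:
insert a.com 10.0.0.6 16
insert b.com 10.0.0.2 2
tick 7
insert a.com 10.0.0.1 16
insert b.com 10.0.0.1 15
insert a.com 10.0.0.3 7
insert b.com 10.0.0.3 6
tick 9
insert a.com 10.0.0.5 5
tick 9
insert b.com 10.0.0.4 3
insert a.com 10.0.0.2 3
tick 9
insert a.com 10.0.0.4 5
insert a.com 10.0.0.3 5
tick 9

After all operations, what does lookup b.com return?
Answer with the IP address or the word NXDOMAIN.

Answer: NXDOMAIN

Derivation:
Op 1: insert a.com -> 10.0.0.6 (expiry=0+16=16). clock=0
Op 2: insert b.com -> 10.0.0.2 (expiry=0+2=2). clock=0
Op 3: tick 7 -> clock=7. purged={b.com}
Op 4: insert a.com -> 10.0.0.1 (expiry=7+16=23). clock=7
Op 5: insert b.com -> 10.0.0.1 (expiry=7+15=22). clock=7
Op 6: insert a.com -> 10.0.0.3 (expiry=7+7=14). clock=7
Op 7: insert b.com -> 10.0.0.3 (expiry=7+6=13). clock=7
Op 8: tick 9 -> clock=16. purged={a.com,b.com}
Op 9: insert a.com -> 10.0.0.5 (expiry=16+5=21). clock=16
Op 10: tick 9 -> clock=25. purged={a.com}
Op 11: insert b.com -> 10.0.0.4 (expiry=25+3=28). clock=25
Op 12: insert a.com -> 10.0.0.2 (expiry=25+3=28). clock=25
Op 13: tick 9 -> clock=34. purged={a.com,b.com}
Op 14: insert a.com -> 10.0.0.4 (expiry=34+5=39). clock=34
Op 15: insert a.com -> 10.0.0.3 (expiry=34+5=39). clock=34
Op 16: tick 9 -> clock=43. purged={a.com}
lookup b.com: not in cache (expired or never inserted)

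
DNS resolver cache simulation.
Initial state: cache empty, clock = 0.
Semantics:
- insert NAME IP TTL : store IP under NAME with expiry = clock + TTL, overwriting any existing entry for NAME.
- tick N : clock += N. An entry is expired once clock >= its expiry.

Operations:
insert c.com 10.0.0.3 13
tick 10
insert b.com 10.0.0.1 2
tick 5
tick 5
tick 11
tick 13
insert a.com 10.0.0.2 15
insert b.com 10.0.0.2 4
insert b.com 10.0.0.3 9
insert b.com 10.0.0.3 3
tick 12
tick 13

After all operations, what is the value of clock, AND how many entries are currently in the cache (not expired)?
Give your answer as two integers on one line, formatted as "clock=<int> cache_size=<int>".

Answer: clock=69 cache_size=0

Derivation:
Op 1: insert c.com -> 10.0.0.3 (expiry=0+13=13). clock=0
Op 2: tick 10 -> clock=10.
Op 3: insert b.com -> 10.0.0.1 (expiry=10+2=12). clock=10
Op 4: tick 5 -> clock=15. purged={b.com,c.com}
Op 5: tick 5 -> clock=20.
Op 6: tick 11 -> clock=31.
Op 7: tick 13 -> clock=44.
Op 8: insert a.com -> 10.0.0.2 (expiry=44+15=59). clock=44
Op 9: insert b.com -> 10.0.0.2 (expiry=44+4=48). clock=44
Op 10: insert b.com -> 10.0.0.3 (expiry=44+9=53). clock=44
Op 11: insert b.com -> 10.0.0.3 (expiry=44+3=47). clock=44
Op 12: tick 12 -> clock=56. purged={b.com}
Op 13: tick 13 -> clock=69. purged={a.com}
Final clock = 69
Final cache (unexpired): {} -> size=0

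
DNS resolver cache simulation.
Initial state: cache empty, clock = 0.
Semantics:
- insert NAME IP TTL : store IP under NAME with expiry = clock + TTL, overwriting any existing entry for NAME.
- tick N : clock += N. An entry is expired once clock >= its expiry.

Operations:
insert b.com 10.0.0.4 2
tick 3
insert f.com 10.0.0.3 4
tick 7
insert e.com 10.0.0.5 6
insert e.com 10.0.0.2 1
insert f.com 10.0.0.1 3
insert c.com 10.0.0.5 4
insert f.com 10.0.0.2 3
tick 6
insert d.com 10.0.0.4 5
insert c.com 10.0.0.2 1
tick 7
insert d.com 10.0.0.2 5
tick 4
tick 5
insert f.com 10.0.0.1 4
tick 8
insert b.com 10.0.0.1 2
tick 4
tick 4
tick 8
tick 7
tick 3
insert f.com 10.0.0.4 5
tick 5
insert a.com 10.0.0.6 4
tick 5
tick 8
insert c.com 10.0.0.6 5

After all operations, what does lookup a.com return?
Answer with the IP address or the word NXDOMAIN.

Answer: NXDOMAIN

Derivation:
Op 1: insert b.com -> 10.0.0.4 (expiry=0+2=2). clock=0
Op 2: tick 3 -> clock=3. purged={b.com}
Op 3: insert f.com -> 10.0.0.3 (expiry=3+4=7). clock=3
Op 4: tick 7 -> clock=10. purged={f.com}
Op 5: insert e.com -> 10.0.0.5 (expiry=10+6=16). clock=10
Op 6: insert e.com -> 10.0.0.2 (expiry=10+1=11). clock=10
Op 7: insert f.com -> 10.0.0.1 (expiry=10+3=13). clock=10
Op 8: insert c.com -> 10.0.0.5 (expiry=10+4=14). clock=10
Op 9: insert f.com -> 10.0.0.2 (expiry=10+3=13). clock=10
Op 10: tick 6 -> clock=16. purged={c.com,e.com,f.com}
Op 11: insert d.com -> 10.0.0.4 (expiry=16+5=21). clock=16
Op 12: insert c.com -> 10.0.0.2 (expiry=16+1=17). clock=16
Op 13: tick 7 -> clock=23. purged={c.com,d.com}
Op 14: insert d.com -> 10.0.0.2 (expiry=23+5=28). clock=23
Op 15: tick 4 -> clock=27.
Op 16: tick 5 -> clock=32. purged={d.com}
Op 17: insert f.com -> 10.0.0.1 (expiry=32+4=36). clock=32
Op 18: tick 8 -> clock=40. purged={f.com}
Op 19: insert b.com -> 10.0.0.1 (expiry=40+2=42). clock=40
Op 20: tick 4 -> clock=44. purged={b.com}
Op 21: tick 4 -> clock=48.
Op 22: tick 8 -> clock=56.
Op 23: tick 7 -> clock=63.
Op 24: tick 3 -> clock=66.
Op 25: insert f.com -> 10.0.0.4 (expiry=66+5=71). clock=66
Op 26: tick 5 -> clock=71. purged={f.com}
Op 27: insert a.com -> 10.0.0.6 (expiry=71+4=75). clock=71
Op 28: tick 5 -> clock=76. purged={a.com}
Op 29: tick 8 -> clock=84.
Op 30: insert c.com -> 10.0.0.6 (expiry=84+5=89). clock=84
lookup a.com: not in cache (expired or never inserted)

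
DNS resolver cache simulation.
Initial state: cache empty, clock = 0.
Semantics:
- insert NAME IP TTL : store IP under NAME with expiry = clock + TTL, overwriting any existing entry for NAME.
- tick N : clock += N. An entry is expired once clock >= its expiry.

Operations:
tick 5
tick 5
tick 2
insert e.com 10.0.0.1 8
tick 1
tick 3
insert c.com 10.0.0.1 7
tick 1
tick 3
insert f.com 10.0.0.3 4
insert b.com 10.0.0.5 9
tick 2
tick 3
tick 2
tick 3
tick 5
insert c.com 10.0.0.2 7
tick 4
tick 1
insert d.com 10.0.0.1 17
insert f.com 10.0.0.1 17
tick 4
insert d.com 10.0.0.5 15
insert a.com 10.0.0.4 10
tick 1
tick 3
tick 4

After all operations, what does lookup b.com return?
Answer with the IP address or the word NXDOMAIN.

Op 1: tick 5 -> clock=5.
Op 2: tick 5 -> clock=10.
Op 3: tick 2 -> clock=12.
Op 4: insert e.com -> 10.0.0.1 (expiry=12+8=20). clock=12
Op 5: tick 1 -> clock=13.
Op 6: tick 3 -> clock=16.
Op 7: insert c.com -> 10.0.0.1 (expiry=16+7=23). clock=16
Op 8: tick 1 -> clock=17.
Op 9: tick 3 -> clock=20. purged={e.com}
Op 10: insert f.com -> 10.0.0.3 (expiry=20+4=24). clock=20
Op 11: insert b.com -> 10.0.0.5 (expiry=20+9=29). clock=20
Op 12: tick 2 -> clock=22.
Op 13: tick 3 -> clock=25. purged={c.com,f.com}
Op 14: tick 2 -> clock=27.
Op 15: tick 3 -> clock=30. purged={b.com}
Op 16: tick 5 -> clock=35.
Op 17: insert c.com -> 10.0.0.2 (expiry=35+7=42). clock=35
Op 18: tick 4 -> clock=39.
Op 19: tick 1 -> clock=40.
Op 20: insert d.com -> 10.0.0.1 (expiry=40+17=57). clock=40
Op 21: insert f.com -> 10.0.0.1 (expiry=40+17=57). clock=40
Op 22: tick 4 -> clock=44. purged={c.com}
Op 23: insert d.com -> 10.0.0.5 (expiry=44+15=59). clock=44
Op 24: insert a.com -> 10.0.0.4 (expiry=44+10=54). clock=44
Op 25: tick 1 -> clock=45.
Op 26: tick 3 -> clock=48.
Op 27: tick 4 -> clock=52.
lookup b.com: not in cache (expired or never inserted)

Answer: NXDOMAIN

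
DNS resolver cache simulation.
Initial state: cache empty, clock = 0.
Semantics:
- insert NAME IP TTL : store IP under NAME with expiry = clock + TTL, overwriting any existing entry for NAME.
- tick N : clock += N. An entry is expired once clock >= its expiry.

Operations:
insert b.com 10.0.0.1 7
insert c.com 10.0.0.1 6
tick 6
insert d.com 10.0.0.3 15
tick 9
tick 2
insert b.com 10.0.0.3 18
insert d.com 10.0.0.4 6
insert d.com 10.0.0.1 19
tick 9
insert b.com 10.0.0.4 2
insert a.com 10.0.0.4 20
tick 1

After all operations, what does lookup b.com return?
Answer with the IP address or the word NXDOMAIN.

Answer: 10.0.0.4

Derivation:
Op 1: insert b.com -> 10.0.0.1 (expiry=0+7=7). clock=0
Op 2: insert c.com -> 10.0.0.1 (expiry=0+6=6). clock=0
Op 3: tick 6 -> clock=6. purged={c.com}
Op 4: insert d.com -> 10.0.0.3 (expiry=6+15=21). clock=6
Op 5: tick 9 -> clock=15. purged={b.com}
Op 6: tick 2 -> clock=17.
Op 7: insert b.com -> 10.0.0.3 (expiry=17+18=35). clock=17
Op 8: insert d.com -> 10.0.0.4 (expiry=17+6=23). clock=17
Op 9: insert d.com -> 10.0.0.1 (expiry=17+19=36). clock=17
Op 10: tick 9 -> clock=26.
Op 11: insert b.com -> 10.0.0.4 (expiry=26+2=28). clock=26
Op 12: insert a.com -> 10.0.0.4 (expiry=26+20=46). clock=26
Op 13: tick 1 -> clock=27.
lookup b.com: present, ip=10.0.0.4 expiry=28 > clock=27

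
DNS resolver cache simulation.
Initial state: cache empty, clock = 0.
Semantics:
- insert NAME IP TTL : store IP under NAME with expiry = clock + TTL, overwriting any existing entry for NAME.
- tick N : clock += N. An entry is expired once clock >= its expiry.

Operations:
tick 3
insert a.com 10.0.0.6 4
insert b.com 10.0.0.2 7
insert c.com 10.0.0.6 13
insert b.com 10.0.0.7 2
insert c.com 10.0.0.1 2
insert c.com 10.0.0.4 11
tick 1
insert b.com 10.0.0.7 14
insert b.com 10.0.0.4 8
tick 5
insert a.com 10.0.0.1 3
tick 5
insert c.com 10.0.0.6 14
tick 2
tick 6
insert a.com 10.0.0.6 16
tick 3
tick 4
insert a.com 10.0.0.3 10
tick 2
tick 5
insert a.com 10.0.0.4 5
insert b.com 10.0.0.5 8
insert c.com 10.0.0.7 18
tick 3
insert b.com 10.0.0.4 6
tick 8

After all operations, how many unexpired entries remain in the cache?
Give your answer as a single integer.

Op 1: tick 3 -> clock=3.
Op 2: insert a.com -> 10.0.0.6 (expiry=3+4=7). clock=3
Op 3: insert b.com -> 10.0.0.2 (expiry=3+7=10). clock=3
Op 4: insert c.com -> 10.0.0.6 (expiry=3+13=16). clock=3
Op 5: insert b.com -> 10.0.0.7 (expiry=3+2=5). clock=3
Op 6: insert c.com -> 10.0.0.1 (expiry=3+2=5). clock=3
Op 7: insert c.com -> 10.0.0.4 (expiry=3+11=14). clock=3
Op 8: tick 1 -> clock=4.
Op 9: insert b.com -> 10.0.0.7 (expiry=4+14=18). clock=4
Op 10: insert b.com -> 10.0.0.4 (expiry=4+8=12). clock=4
Op 11: tick 5 -> clock=9. purged={a.com}
Op 12: insert a.com -> 10.0.0.1 (expiry=9+3=12). clock=9
Op 13: tick 5 -> clock=14. purged={a.com,b.com,c.com}
Op 14: insert c.com -> 10.0.0.6 (expiry=14+14=28). clock=14
Op 15: tick 2 -> clock=16.
Op 16: tick 6 -> clock=22.
Op 17: insert a.com -> 10.0.0.6 (expiry=22+16=38). clock=22
Op 18: tick 3 -> clock=25.
Op 19: tick 4 -> clock=29. purged={c.com}
Op 20: insert a.com -> 10.0.0.3 (expiry=29+10=39). clock=29
Op 21: tick 2 -> clock=31.
Op 22: tick 5 -> clock=36.
Op 23: insert a.com -> 10.0.0.4 (expiry=36+5=41). clock=36
Op 24: insert b.com -> 10.0.0.5 (expiry=36+8=44). clock=36
Op 25: insert c.com -> 10.0.0.7 (expiry=36+18=54). clock=36
Op 26: tick 3 -> clock=39.
Op 27: insert b.com -> 10.0.0.4 (expiry=39+6=45). clock=39
Op 28: tick 8 -> clock=47. purged={a.com,b.com}
Final cache (unexpired): {c.com} -> size=1

Answer: 1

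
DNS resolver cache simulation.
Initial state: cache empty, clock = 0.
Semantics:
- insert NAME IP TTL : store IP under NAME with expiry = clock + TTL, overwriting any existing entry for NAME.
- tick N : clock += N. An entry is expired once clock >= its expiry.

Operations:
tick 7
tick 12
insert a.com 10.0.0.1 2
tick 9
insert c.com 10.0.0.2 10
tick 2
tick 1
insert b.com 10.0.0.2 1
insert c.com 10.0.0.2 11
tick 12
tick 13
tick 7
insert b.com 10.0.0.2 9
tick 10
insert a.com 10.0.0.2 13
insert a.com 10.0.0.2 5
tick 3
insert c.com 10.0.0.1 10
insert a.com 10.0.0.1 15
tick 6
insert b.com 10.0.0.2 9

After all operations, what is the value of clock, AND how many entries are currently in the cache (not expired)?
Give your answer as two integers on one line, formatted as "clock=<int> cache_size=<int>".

Answer: clock=82 cache_size=3

Derivation:
Op 1: tick 7 -> clock=7.
Op 2: tick 12 -> clock=19.
Op 3: insert a.com -> 10.0.0.1 (expiry=19+2=21). clock=19
Op 4: tick 9 -> clock=28. purged={a.com}
Op 5: insert c.com -> 10.0.0.2 (expiry=28+10=38). clock=28
Op 6: tick 2 -> clock=30.
Op 7: tick 1 -> clock=31.
Op 8: insert b.com -> 10.0.0.2 (expiry=31+1=32). clock=31
Op 9: insert c.com -> 10.0.0.2 (expiry=31+11=42). clock=31
Op 10: tick 12 -> clock=43. purged={b.com,c.com}
Op 11: tick 13 -> clock=56.
Op 12: tick 7 -> clock=63.
Op 13: insert b.com -> 10.0.0.2 (expiry=63+9=72). clock=63
Op 14: tick 10 -> clock=73. purged={b.com}
Op 15: insert a.com -> 10.0.0.2 (expiry=73+13=86). clock=73
Op 16: insert a.com -> 10.0.0.2 (expiry=73+5=78). clock=73
Op 17: tick 3 -> clock=76.
Op 18: insert c.com -> 10.0.0.1 (expiry=76+10=86). clock=76
Op 19: insert a.com -> 10.0.0.1 (expiry=76+15=91). clock=76
Op 20: tick 6 -> clock=82.
Op 21: insert b.com -> 10.0.0.2 (expiry=82+9=91). clock=82
Final clock = 82
Final cache (unexpired): {a.com,b.com,c.com} -> size=3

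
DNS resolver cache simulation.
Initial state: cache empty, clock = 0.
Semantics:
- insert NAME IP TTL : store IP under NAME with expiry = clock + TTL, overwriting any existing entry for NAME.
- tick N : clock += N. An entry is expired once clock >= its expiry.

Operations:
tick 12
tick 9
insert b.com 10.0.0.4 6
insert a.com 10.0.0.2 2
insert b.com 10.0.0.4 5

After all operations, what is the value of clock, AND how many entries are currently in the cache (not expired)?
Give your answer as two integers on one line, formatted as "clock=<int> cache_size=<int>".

Op 1: tick 12 -> clock=12.
Op 2: tick 9 -> clock=21.
Op 3: insert b.com -> 10.0.0.4 (expiry=21+6=27). clock=21
Op 4: insert a.com -> 10.0.0.2 (expiry=21+2=23). clock=21
Op 5: insert b.com -> 10.0.0.4 (expiry=21+5=26). clock=21
Final clock = 21
Final cache (unexpired): {a.com,b.com} -> size=2

Answer: clock=21 cache_size=2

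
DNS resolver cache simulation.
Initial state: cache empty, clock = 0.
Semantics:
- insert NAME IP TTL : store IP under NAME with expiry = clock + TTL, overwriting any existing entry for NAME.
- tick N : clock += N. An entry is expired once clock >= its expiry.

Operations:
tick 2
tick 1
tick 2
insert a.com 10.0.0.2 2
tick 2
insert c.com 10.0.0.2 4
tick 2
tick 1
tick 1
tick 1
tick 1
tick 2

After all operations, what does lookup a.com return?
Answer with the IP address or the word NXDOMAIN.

Answer: NXDOMAIN

Derivation:
Op 1: tick 2 -> clock=2.
Op 2: tick 1 -> clock=3.
Op 3: tick 2 -> clock=5.
Op 4: insert a.com -> 10.0.0.2 (expiry=5+2=7). clock=5
Op 5: tick 2 -> clock=7. purged={a.com}
Op 6: insert c.com -> 10.0.0.2 (expiry=7+4=11). clock=7
Op 7: tick 2 -> clock=9.
Op 8: tick 1 -> clock=10.
Op 9: tick 1 -> clock=11. purged={c.com}
Op 10: tick 1 -> clock=12.
Op 11: tick 1 -> clock=13.
Op 12: tick 2 -> clock=15.
lookup a.com: not in cache (expired or never inserted)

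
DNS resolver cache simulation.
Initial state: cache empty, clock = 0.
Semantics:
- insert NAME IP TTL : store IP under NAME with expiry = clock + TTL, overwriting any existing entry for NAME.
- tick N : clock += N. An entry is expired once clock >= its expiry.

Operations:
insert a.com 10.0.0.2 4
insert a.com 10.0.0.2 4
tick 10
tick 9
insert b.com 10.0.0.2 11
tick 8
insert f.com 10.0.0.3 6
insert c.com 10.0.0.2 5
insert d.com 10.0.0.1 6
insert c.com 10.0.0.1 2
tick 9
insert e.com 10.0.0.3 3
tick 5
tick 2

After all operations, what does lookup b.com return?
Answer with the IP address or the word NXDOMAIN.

Answer: NXDOMAIN

Derivation:
Op 1: insert a.com -> 10.0.0.2 (expiry=0+4=4). clock=0
Op 2: insert a.com -> 10.0.0.2 (expiry=0+4=4). clock=0
Op 3: tick 10 -> clock=10. purged={a.com}
Op 4: tick 9 -> clock=19.
Op 5: insert b.com -> 10.0.0.2 (expiry=19+11=30). clock=19
Op 6: tick 8 -> clock=27.
Op 7: insert f.com -> 10.0.0.3 (expiry=27+6=33). clock=27
Op 8: insert c.com -> 10.0.0.2 (expiry=27+5=32). clock=27
Op 9: insert d.com -> 10.0.0.1 (expiry=27+6=33). clock=27
Op 10: insert c.com -> 10.0.0.1 (expiry=27+2=29). clock=27
Op 11: tick 9 -> clock=36. purged={b.com,c.com,d.com,f.com}
Op 12: insert e.com -> 10.0.0.3 (expiry=36+3=39). clock=36
Op 13: tick 5 -> clock=41. purged={e.com}
Op 14: tick 2 -> clock=43.
lookup b.com: not in cache (expired or never inserted)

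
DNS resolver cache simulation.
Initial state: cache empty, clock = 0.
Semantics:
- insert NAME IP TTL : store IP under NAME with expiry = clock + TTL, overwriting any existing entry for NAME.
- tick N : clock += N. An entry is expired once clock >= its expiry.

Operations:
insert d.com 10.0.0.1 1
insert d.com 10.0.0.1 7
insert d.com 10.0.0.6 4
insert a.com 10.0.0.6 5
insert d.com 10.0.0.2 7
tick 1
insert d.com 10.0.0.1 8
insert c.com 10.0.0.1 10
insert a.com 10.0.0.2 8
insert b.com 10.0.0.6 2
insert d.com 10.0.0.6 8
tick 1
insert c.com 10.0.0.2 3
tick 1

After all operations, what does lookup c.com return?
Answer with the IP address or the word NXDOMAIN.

Op 1: insert d.com -> 10.0.0.1 (expiry=0+1=1). clock=0
Op 2: insert d.com -> 10.0.0.1 (expiry=0+7=7). clock=0
Op 3: insert d.com -> 10.0.0.6 (expiry=0+4=4). clock=0
Op 4: insert a.com -> 10.0.0.6 (expiry=0+5=5). clock=0
Op 5: insert d.com -> 10.0.0.2 (expiry=0+7=7). clock=0
Op 6: tick 1 -> clock=1.
Op 7: insert d.com -> 10.0.0.1 (expiry=1+8=9). clock=1
Op 8: insert c.com -> 10.0.0.1 (expiry=1+10=11). clock=1
Op 9: insert a.com -> 10.0.0.2 (expiry=1+8=9). clock=1
Op 10: insert b.com -> 10.0.0.6 (expiry=1+2=3). clock=1
Op 11: insert d.com -> 10.0.0.6 (expiry=1+8=9). clock=1
Op 12: tick 1 -> clock=2.
Op 13: insert c.com -> 10.0.0.2 (expiry=2+3=5). clock=2
Op 14: tick 1 -> clock=3. purged={b.com}
lookup c.com: present, ip=10.0.0.2 expiry=5 > clock=3

Answer: 10.0.0.2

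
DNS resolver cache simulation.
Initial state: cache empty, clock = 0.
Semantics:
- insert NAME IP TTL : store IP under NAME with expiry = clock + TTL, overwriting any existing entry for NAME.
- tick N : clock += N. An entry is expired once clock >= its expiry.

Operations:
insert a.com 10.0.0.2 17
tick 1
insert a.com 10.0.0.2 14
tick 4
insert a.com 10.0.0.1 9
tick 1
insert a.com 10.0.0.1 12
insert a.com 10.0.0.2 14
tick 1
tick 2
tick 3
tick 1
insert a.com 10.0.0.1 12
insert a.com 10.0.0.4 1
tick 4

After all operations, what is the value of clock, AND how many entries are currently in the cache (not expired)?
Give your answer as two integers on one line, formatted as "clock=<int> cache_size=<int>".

Answer: clock=17 cache_size=0

Derivation:
Op 1: insert a.com -> 10.0.0.2 (expiry=0+17=17). clock=0
Op 2: tick 1 -> clock=1.
Op 3: insert a.com -> 10.0.0.2 (expiry=1+14=15). clock=1
Op 4: tick 4 -> clock=5.
Op 5: insert a.com -> 10.0.0.1 (expiry=5+9=14). clock=5
Op 6: tick 1 -> clock=6.
Op 7: insert a.com -> 10.0.0.1 (expiry=6+12=18). clock=6
Op 8: insert a.com -> 10.0.0.2 (expiry=6+14=20). clock=6
Op 9: tick 1 -> clock=7.
Op 10: tick 2 -> clock=9.
Op 11: tick 3 -> clock=12.
Op 12: tick 1 -> clock=13.
Op 13: insert a.com -> 10.0.0.1 (expiry=13+12=25). clock=13
Op 14: insert a.com -> 10.0.0.4 (expiry=13+1=14). clock=13
Op 15: tick 4 -> clock=17. purged={a.com}
Final clock = 17
Final cache (unexpired): {} -> size=0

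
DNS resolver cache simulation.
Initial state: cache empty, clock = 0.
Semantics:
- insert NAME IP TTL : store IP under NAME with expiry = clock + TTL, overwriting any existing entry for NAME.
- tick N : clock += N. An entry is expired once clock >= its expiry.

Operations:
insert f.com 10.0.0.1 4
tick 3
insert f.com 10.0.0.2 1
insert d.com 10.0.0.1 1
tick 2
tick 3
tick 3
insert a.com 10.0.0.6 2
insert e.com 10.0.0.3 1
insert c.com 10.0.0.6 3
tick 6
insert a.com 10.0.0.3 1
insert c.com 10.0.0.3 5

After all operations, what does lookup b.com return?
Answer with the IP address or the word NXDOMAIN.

Op 1: insert f.com -> 10.0.0.1 (expiry=0+4=4). clock=0
Op 2: tick 3 -> clock=3.
Op 3: insert f.com -> 10.0.0.2 (expiry=3+1=4). clock=3
Op 4: insert d.com -> 10.0.0.1 (expiry=3+1=4). clock=3
Op 5: tick 2 -> clock=5. purged={d.com,f.com}
Op 6: tick 3 -> clock=8.
Op 7: tick 3 -> clock=11.
Op 8: insert a.com -> 10.0.0.6 (expiry=11+2=13). clock=11
Op 9: insert e.com -> 10.0.0.3 (expiry=11+1=12). clock=11
Op 10: insert c.com -> 10.0.0.6 (expiry=11+3=14). clock=11
Op 11: tick 6 -> clock=17. purged={a.com,c.com,e.com}
Op 12: insert a.com -> 10.0.0.3 (expiry=17+1=18). clock=17
Op 13: insert c.com -> 10.0.0.3 (expiry=17+5=22). clock=17
lookup b.com: not in cache (expired or never inserted)

Answer: NXDOMAIN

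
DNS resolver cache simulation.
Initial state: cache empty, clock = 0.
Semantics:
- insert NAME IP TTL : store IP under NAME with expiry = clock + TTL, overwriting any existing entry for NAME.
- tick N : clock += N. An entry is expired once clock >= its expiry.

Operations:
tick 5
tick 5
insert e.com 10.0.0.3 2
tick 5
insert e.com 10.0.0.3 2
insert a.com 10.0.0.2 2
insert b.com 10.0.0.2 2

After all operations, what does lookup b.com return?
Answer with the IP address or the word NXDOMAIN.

Answer: 10.0.0.2

Derivation:
Op 1: tick 5 -> clock=5.
Op 2: tick 5 -> clock=10.
Op 3: insert e.com -> 10.0.0.3 (expiry=10+2=12). clock=10
Op 4: tick 5 -> clock=15. purged={e.com}
Op 5: insert e.com -> 10.0.0.3 (expiry=15+2=17). clock=15
Op 6: insert a.com -> 10.0.0.2 (expiry=15+2=17). clock=15
Op 7: insert b.com -> 10.0.0.2 (expiry=15+2=17). clock=15
lookup b.com: present, ip=10.0.0.2 expiry=17 > clock=15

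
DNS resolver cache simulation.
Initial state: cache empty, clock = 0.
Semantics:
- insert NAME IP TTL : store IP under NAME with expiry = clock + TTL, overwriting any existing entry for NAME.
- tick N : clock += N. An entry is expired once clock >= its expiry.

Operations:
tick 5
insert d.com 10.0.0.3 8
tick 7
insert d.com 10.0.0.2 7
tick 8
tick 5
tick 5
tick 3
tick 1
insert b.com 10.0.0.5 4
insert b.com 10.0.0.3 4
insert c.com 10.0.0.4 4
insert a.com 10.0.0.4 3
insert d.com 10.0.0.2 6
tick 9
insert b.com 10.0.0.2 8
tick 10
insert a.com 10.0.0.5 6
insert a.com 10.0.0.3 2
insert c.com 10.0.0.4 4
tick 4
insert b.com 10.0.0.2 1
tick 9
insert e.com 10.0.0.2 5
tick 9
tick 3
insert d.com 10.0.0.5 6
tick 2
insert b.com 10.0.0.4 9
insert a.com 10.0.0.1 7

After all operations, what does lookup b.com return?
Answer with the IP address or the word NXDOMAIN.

Op 1: tick 5 -> clock=5.
Op 2: insert d.com -> 10.0.0.3 (expiry=5+8=13). clock=5
Op 3: tick 7 -> clock=12.
Op 4: insert d.com -> 10.0.0.2 (expiry=12+7=19). clock=12
Op 5: tick 8 -> clock=20. purged={d.com}
Op 6: tick 5 -> clock=25.
Op 7: tick 5 -> clock=30.
Op 8: tick 3 -> clock=33.
Op 9: tick 1 -> clock=34.
Op 10: insert b.com -> 10.0.0.5 (expiry=34+4=38). clock=34
Op 11: insert b.com -> 10.0.0.3 (expiry=34+4=38). clock=34
Op 12: insert c.com -> 10.0.0.4 (expiry=34+4=38). clock=34
Op 13: insert a.com -> 10.0.0.4 (expiry=34+3=37). clock=34
Op 14: insert d.com -> 10.0.0.2 (expiry=34+6=40). clock=34
Op 15: tick 9 -> clock=43. purged={a.com,b.com,c.com,d.com}
Op 16: insert b.com -> 10.0.0.2 (expiry=43+8=51). clock=43
Op 17: tick 10 -> clock=53. purged={b.com}
Op 18: insert a.com -> 10.0.0.5 (expiry=53+6=59). clock=53
Op 19: insert a.com -> 10.0.0.3 (expiry=53+2=55). clock=53
Op 20: insert c.com -> 10.0.0.4 (expiry=53+4=57). clock=53
Op 21: tick 4 -> clock=57. purged={a.com,c.com}
Op 22: insert b.com -> 10.0.0.2 (expiry=57+1=58). clock=57
Op 23: tick 9 -> clock=66. purged={b.com}
Op 24: insert e.com -> 10.0.0.2 (expiry=66+5=71). clock=66
Op 25: tick 9 -> clock=75. purged={e.com}
Op 26: tick 3 -> clock=78.
Op 27: insert d.com -> 10.0.0.5 (expiry=78+6=84). clock=78
Op 28: tick 2 -> clock=80.
Op 29: insert b.com -> 10.0.0.4 (expiry=80+9=89). clock=80
Op 30: insert a.com -> 10.0.0.1 (expiry=80+7=87). clock=80
lookup b.com: present, ip=10.0.0.4 expiry=89 > clock=80

Answer: 10.0.0.4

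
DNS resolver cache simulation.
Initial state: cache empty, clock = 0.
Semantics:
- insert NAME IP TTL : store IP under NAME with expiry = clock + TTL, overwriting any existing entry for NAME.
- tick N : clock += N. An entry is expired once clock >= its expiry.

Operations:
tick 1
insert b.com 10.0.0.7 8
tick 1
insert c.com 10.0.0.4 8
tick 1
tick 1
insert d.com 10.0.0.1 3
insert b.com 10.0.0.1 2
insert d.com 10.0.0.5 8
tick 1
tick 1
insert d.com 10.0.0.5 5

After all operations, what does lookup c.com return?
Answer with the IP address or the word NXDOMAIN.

Op 1: tick 1 -> clock=1.
Op 2: insert b.com -> 10.0.0.7 (expiry=1+8=9). clock=1
Op 3: tick 1 -> clock=2.
Op 4: insert c.com -> 10.0.0.4 (expiry=2+8=10). clock=2
Op 5: tick 1 -> clock=3.
Op 6: tick 1 -> clock=4.
Op 7: insert d.com -> 10.0.0.1 (expiry=4+3=7). clock=4
Op 8: insert b.com -> 10.0.0.1 (expiry=4+2=6). clock=4
Op 9: insert d.com -> 10.0.0.5 (expiry=4+8=12). clock=4
Op 10: tick 1 -> clock=5.
Op 11: tick 1 -> clock=6. purged={b.com}
Op 12: insert d.com -> 10.0.0.5 (expiry=6+5=11). clock=6
lookup c.com: present, ip=10.0.0.4 expiry=10 > clock=6

Answer: 10.0.0.4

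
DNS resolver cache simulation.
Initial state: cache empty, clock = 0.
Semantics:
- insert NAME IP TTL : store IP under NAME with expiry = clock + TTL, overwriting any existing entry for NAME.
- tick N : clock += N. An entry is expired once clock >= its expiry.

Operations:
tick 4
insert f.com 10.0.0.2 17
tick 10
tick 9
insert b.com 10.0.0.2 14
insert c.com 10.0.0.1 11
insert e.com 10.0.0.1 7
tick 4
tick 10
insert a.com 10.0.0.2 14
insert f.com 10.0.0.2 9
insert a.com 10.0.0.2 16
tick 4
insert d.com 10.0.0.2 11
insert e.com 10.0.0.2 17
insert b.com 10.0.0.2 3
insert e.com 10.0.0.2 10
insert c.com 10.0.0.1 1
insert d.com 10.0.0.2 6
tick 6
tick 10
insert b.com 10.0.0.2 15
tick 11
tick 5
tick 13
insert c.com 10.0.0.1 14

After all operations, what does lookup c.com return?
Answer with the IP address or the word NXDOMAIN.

Answer: 10.0.0.1

Derivation:
Op 1: tick 4 -> clock=4.
Op 2: insert f.com -> 10.0.0.2 (expiry=4+17=21). clock=4
Op 3: tick 10 -> clock=14.
Op 4: tick 9 -> clock=23. purged={f.com}
Op 5: insert b.com -> 10.0.0.2 (expiry=23+14=37). clock=23
Op 6: insert c.com -> 10.0.0.1 (expiry=23+11=34). clock=23
Op 7: insert e.com -> 10.0.0.1 (expiry=23+7=30). clock=23
Op 8: tick 4 -> clock=27.
Op 9: tick 10 -> clock=37. purged={b.com,c.com,e.com}
Op 10: insert a.com -> 10.0.0.2 (expiry=37+14=51). clock=37
Op 11: insert f.com -> 10.0.0.2 (expiry=37+9=46). clock=37
Op 12: insert a.com -> 10.0.0.2 (expiry=37+16=53). clock=37
Op 13: tick 4 -> clock=41.
Op 14: insert d.com -> 10.0.0.2 (expiry=41+11=52). clock=41
Op 15: insert e.com -> 10.0.0.2 (expiry=41+17=58). clock=41
Op 16: insert b.com -> 10.0.0.2 (expiry=41+3=44). clock=41
Op 17: insert e.com -> 10.0.0.2 (expiry=41+10=51). clock=41
Op 18: insert c.com -> 10.0.0.1 (expiry=41+1=42). clock=41
Op 19: insert d.com -> 10.0.0.2 (expiry=41+6=47). clock=41
Op 20: tick 6 -> clock=47. purged={b.com,c.com,d.com,f.com}
Op 21: tick 10 -> clock=57. purged={a.com,e.com}
Op 22: insert b.com -> 10.0.0.2 (expiry=57+15=72). clock=57
Op 23: tick 11 -> clock=68.
Op 24: tick 5 -> clock=73. purged={b.com}
Op 25: tick 13 -> clock=86.
Op 26: insert c.com -> 10.0.0.1 (expiry=86+14=100). clock=86
lookup c.com: present, ip=10.0.0.1 expiry=100 > clock=86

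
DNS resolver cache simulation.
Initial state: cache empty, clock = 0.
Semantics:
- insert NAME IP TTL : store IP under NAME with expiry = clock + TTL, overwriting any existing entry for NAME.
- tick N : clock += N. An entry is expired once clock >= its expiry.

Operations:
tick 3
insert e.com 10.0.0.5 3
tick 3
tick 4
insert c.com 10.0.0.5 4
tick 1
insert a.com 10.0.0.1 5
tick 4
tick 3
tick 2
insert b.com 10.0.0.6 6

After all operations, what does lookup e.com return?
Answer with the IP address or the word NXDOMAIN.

Op 1: tick 3 -> clock=3.
Op 2: insert e.com -> 10.0.0.5 (expiry=3+3=6). clock=3
Op 3: tick 3 -> clock=6. purged={e.com}
Op 4: tick 4 -> clock=10.
Op 5: insert c.com -> 10.0.0.5 (expiry=10+4=14). clock=10
Op 6: tick 1 -> clock=11.
Op 7: insert a.com -> 10.0.0.1 (expiry=11+5=16). clock=11
Op 8: tick 4 -> clock=15. purged={c.com}
Op 9: tick 3 -> clock=18. purged={a.com}
Op 10: tick 2 -> clock=20.
Op 11: insert b.com -> 10.0.0.6 (expiry=20+6=26). clock=20
lookup e.com: not in cache (expired or never inserted)

Answer: NXDOMAIN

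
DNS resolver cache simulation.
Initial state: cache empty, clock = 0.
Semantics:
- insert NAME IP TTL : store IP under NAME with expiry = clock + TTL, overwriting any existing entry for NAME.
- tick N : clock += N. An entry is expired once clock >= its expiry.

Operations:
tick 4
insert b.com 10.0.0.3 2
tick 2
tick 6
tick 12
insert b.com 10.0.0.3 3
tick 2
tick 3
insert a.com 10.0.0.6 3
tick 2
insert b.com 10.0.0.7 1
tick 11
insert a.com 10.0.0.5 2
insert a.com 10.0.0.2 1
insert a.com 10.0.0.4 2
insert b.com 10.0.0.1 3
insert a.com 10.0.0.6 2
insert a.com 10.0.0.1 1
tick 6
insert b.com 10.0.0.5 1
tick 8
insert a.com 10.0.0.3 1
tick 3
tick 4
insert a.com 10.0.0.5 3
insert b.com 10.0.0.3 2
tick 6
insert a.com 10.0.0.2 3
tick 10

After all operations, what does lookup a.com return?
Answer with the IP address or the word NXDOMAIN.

Answer: NXDOMAIN

Derivation:
Op 1: tick 4 -> clock=4.
Op 2: insert b.com -> 10.0.0.3 (expiry=4+2=6). clock=4
Op 3: tick 2 -> clock=6. purged={b.com}
Op 4: tick 6 -> clock=12.
Op 5: tick 12 -> clock=24.
Op 6: insert b.com -> 10.0.0.3 (expiry=24+3=27). clock=24
Op 7: tick 2 -> clock=26.
Op 8: tick 3 -> clock=29. purged={b.com}
Op 9: insert a.com -> 10.0.0.6 (expiry=29+3=32). clock=29
Op 10: tick 2 -> clock=31.
Op 11: insert b.com -> 10.0.0.7 (expiry=31+1=32). clock=31
Op 12: tick 11 -> clock=42. purged={a.com,b.com}
Op 13: insert a.com -> 10.0.0.5 (expiry=42+2=44). clock=42
Op 14: insert a.com -> 10.0.0.2 (expiry=42+1=43). clock=42
Op 15: insert a.com -> 10.0.0.4 (expiry=42+2=44). clock=42
Op 16: insert b.com -> 10.0.0.1 (expiry=42+3=45). clock=42
Op 17: insert a.com -> 10.0.0.6 (expiry=42+2=44). clock=42
Op 18: insert a.com -> 10.0.0.1 (expiry=42+1=43). clock=42
Op 19: tick 6 -> clock=48. purged={a.com,b.com}
Op 20: insert b.com -> 10.0.0.5 (expiry=48+1=49). clock=48
Op 21: tick 8 -> clock=56. purged={b.com}
Op 22: insert a.com -> 10.0.0.3 (expiry=56+1=57). clock=56
Op 23: tick 3 -> clock=59. purged={a.com}
Op 24: tick 4 -> clock=63.
Op 25: insert a.com -> 10.0.0.5 (expiry=63+3=66). clock=63
Op 26: insert b.com -> 10.0.0.3 (expiry=63+2=65). clock=63
Op 27: tick 6 -> clock=69. purged={a.com,b.com}
Op 28: insert a.com -> 10.0.0.2 (expiry=69+3=72). clock=69
Op 29: tick 10 -> clock=79. purged={a.com}
lookup a.com: not in cache (expired or never inserted)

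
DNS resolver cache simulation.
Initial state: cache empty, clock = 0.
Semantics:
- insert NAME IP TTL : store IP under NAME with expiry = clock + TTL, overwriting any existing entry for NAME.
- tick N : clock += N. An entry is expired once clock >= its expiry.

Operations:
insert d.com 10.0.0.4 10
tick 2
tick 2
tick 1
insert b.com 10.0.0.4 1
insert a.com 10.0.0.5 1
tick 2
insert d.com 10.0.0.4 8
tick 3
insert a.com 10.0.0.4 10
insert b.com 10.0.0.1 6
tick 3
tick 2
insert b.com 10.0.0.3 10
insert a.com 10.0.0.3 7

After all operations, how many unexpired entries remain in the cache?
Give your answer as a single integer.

Answer: 2

Derivation:
Op 1: insert d.com -> 10.0.0.4 (expiry=0+10=10). clock=0
Op 2: tick 2 -> clock=2.
Op 3: tick 2 -> clock=4.
Op 4: tick 1 -> clock=5.
Op 5: insert b.com -> 10.0.0.4 (expiry=5+1=6). clock=5
Op 6: insert a.com -> 10.0.0.5 (expiry=5+1=6). clock=5
Op 7: tick 2 -> clock=7. purged={a.com,b.com}
Op 8: insert d.com -> 10.0.0.4 (expiry=7+8=15). clock=7
Op 9: tick 3 -> clock=10.
Op 10: insert a.com -> 10.0.0.4 (expiry=10+10=20). clock=10
Op 11: insert b.com -> 10.0.0.1 (expiry=10+6=16). clock=10
Op 12: tick 3 -> clock=13.
Op 13: tick 2 -> clock=15. purged={d.com}
Op 14: insert b.com -> 10.0.0.3 (expiry=15+10=25). clock=15
Op 15: insert a.com -> 10.0.0.3 (expiry=15+7=22). clock=15
Final cache (unexpired): {a.com,b.com} -> size=2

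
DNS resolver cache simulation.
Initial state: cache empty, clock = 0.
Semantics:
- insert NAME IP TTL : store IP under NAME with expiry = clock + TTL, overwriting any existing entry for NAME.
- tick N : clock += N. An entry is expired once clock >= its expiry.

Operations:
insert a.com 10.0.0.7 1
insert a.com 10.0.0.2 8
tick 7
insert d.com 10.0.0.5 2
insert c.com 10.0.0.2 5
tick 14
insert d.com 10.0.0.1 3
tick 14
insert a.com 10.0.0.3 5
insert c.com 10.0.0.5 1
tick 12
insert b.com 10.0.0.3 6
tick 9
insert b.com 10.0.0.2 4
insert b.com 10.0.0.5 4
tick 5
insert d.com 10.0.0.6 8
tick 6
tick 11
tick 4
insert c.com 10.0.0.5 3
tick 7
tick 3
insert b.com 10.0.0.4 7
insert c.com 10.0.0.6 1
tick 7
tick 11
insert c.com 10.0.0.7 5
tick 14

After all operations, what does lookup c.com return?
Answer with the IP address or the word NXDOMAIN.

Answer: NXDOMAIN

Derivation:
Op 1: insert a.com -> 10.0.0.7 (expiry=0+1=1). clock=0
Op 2: insert a.com -> 10.0.0.2 (expiry=0+8=8). clock=0
Op 3: tick 7 -> clock=7.
Op 4: insert d.com -> 10.0.0.5 (expiry=7+2=9). clock=7
Op 5: insert c.com -> 10.0.0.2 (expiry=7+5=12). clock=7
Op 6: tick 14 -> clock=21. purged={a.com,c.com,d.com}
Op 7: insert d.com -> 10.0.0.1 (expiry=21+3=24). clock=21
Op 8: tick 14 -> clock=35. purged={d.com}
Op 9: insert a.com -> 10.0.0.3 (expiry=35+5=40). clock=35
Op 10: insert c.com -> 10.0.0.5 (expiry=35+1=36). clock=35
Op 11: tick 12 -> clock=47. purged={a.com,c.com}
Op 12: insert b.com -> 10.0.0.3 (expiry=47+6=53). clock=47
Op 13: tick 9 -> clock=56. purged={b.com}
Op 14: insert b.com -> 10.0.0.2 (expiry=56+4=60). clock=56
Op 15: insert b.com -> 10.0.0.5 (expiry=56+4=60). clock=56
Op 16: tick 5 -> clock=61. purged={b.com}
Op 17: insert d.com -> 10.0.0.6 (expiry=61+8=69). clock=61
Op 18: tick 6 -> clock=67.
Op 19: tick 11 -> clock=78. purged={d.com}
Op 20: tick 4 -> clock=82.
Op 21: insert c.com -> 10.0.0.5 (expiry=82+3=85). clock=82
Op 22: tick 7 -> clock=89. purged={c.com}
Op 23: tick 3 -> clock=92.
Op 24: insert b.com -> 10.0.0.4 (expiry=92+7=99). clock=92
Op 25: insert c.com -> 10.0.0.6 (expiry=92+1=93). clock=92
Op 26: tick 7 -> clock=99. purged={b.com,c.com}
Op 27: tick 11 -> clock=110.
Op 28: insert c.com -> 10.0.0.7 (expiry=110+5=115). clock=110
Op 29: tick 14 -> clock=124. purged={c.com}
lookup c.com: not in cache (expired or never inserted)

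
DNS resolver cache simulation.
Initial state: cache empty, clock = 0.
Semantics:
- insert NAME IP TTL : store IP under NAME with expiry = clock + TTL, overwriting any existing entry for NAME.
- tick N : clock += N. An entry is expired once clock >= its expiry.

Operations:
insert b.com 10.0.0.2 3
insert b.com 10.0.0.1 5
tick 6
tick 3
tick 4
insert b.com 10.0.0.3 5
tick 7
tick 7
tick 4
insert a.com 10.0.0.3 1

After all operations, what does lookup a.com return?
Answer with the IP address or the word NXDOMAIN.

Op 1: insert b.com -> 10.0.0.2 (expiry=0+3=3). clock=0
Op 2: insert b.com -> 10.0.0.1 (expiry=0+5=5). clock=0
Op 3: tick 6 -> clock=6. purged={b.com}
Op 4: tick 3 -> clock=9.
Op 5: tick 4 -> clock=13.
Op 6: insert b.com -> 10.0.0.3 (expiry=13+5=18). clock=13
Op 7: tick 7 -> clock=20. purged={b.com}
Op 8: tick 7 -> clock=27.
Op 9: tick 4 -> clock=31.
Op 10: insert a.com -> 10.0.0.3 (expiry=31+1=32). clock=31
lookup a.com: present, ip=10.0.0.3 expiry=32 > clock=31

Answer: 10.0.0.3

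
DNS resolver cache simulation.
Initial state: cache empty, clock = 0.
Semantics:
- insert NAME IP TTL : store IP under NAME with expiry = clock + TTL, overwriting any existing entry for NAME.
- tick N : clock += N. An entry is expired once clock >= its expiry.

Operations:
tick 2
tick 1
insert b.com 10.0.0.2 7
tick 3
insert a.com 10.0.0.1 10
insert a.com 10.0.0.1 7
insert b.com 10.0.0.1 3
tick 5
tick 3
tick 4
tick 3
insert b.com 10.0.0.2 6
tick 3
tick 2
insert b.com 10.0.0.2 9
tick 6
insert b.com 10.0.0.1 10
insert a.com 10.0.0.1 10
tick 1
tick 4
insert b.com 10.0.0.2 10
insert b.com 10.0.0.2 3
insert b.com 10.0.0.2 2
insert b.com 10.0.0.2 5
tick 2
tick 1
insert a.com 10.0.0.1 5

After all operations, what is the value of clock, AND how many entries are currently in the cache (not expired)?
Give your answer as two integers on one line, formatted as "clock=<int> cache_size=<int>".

Answer: clock=40 cache_size=2

Derivation:
Op 1: tick 2 -> clock=2.
Op 2: tick 1 -> clock=3.
Op 3: insert b.com -> 10.0.0.2 (expiry=3+7=10). clock=3
Op 4: tick 3 -> clock=6.
Op 5: insert a.com -> 10.0.0.1 (expiry=6+10=16). clock=6
Op 6: insert a.com -> 10.0.0.1 (expiry=6+7=13). clock=6
Op 7: insert b.com -> 10.0.0.1 (expiry=6+3=9). clock=6
Op 8: tick 5 -> clock=11. purged={b.com}
Op 9: tick 3 -> clock=14. purged={a.com}
Op 10: tick 4 -> clock=18.
Op 11: tick 3 -> clock=21.
Op 12: insert b.com -> 10.0.0.2 (expiry=21+6=27). clock=21
Op 13: tick 3 -> clock=24.
Op 14: tick 2 -> clock=26.
Op 15: insert b.com -> 10.0.0.2 (expiry=26+9=35). clock=26
Op 16: tick 6 -> clock=32.
Op 17: insert b.com -> 10.0.0.1 (expiry=32+10=42). clock=32
Op 18: insert a.com -> 10.0.0.1 (expiry=32+10=42). clock=32
Op 19: tick 1 -> clock=33.
Op 20: tick 4 -> clock=37.
Op 21: insert b.com -> 10.0.0.2 (expiry=37+10=47). clock=37
Op 22: insert b.com -> 10.0.0.2 (expiry=37+3=40). clock=37
Op 23: insert b.com -> 10.0.0.2 (expiry=37+2=39). clock=37
Op 24: insert b.com -> 10.0.0.2 (expiry=37+5=42). clock=37
Op 25: tick 2 -> clock=39.
Op 26: tick 1 -> clock=40.
Op 27: insert a.com -> 10.0.0.1 (expiry=40+5=45). clock=40
Final clock = 40
Final cache (unexpired): {a.com,b.com} -> size=2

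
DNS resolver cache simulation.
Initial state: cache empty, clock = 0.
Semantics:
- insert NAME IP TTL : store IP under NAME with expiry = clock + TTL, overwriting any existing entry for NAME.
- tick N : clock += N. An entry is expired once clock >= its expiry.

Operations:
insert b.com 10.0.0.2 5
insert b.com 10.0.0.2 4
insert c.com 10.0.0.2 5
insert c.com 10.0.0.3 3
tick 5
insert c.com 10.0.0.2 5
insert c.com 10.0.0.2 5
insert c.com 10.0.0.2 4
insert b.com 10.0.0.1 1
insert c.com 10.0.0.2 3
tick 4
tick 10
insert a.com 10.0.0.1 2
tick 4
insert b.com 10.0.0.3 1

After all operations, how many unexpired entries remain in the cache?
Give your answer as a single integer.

Op 1: insert b.com -> 10.0.0.2 (expiry=0+5=5). clock=0
Op 2: insert b.com -> 10.0.0.2 (expiry=0+4=4). clock=0
Op 3: insert c.com -> 10.0.0.2 (expiry=0+5=5). clock=0
Op 4: insert c.com -> 10.0.0.3 (expiry=0+3=3). clock=0
Op 5: tick 5 -> clock=5. purged={b.com,c.com}
Op 6: insert c.com -> 10.0.0.2 (expiry=5+5=10). clock=5
Op 7: insert c.com -> 10.0.0.2 (expiry=5+5=10). clock=5
Op 8: insert c.com -> 10.0.0.2 (expiry=5+4=9). clock=5
Op 9: insert b.com -> 10.0.0.1 (expiry=5+1=6). clock=5
Op 10: insert c.com -> 10.0.0.2 (expiry=5+3=8). clock=5
Op 11: tick 4 -> clock=9. purged={b.com,c.com}
Op 12: tick 10 -> clock=19.
Op 13: insert a.com -> 10.0.0.1 (expiry=19+2=21). clock=19
Op 14: tick 4 -> clock=23. purged={a.com}
Op 15: insert b.com -> 10.0.0.3 (expiry=23+1=24). clock=23
Final cache (unexpired): {b.com} -> size=1

Answer: 1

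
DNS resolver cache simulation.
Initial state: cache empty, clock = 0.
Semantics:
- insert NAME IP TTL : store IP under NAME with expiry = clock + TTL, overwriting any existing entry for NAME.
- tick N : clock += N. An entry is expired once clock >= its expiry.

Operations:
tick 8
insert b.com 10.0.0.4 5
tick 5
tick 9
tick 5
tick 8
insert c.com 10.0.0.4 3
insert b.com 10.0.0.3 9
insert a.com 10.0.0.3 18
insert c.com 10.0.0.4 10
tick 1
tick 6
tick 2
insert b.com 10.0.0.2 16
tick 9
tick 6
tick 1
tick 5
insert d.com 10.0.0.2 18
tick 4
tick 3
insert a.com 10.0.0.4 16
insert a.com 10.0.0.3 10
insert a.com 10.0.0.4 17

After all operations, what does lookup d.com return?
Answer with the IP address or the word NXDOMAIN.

Op 1: tick 8 -> clock=8.
Op 2: insert b.com -> 10.0.0.4 (expiry=8+5=13). clock=8
Op 3: tick 5 -> clock=13. purged={b.com}
Op 4: tick 9 -> clock=22.
Op 5: tick 5 -> clock=27.
Op 6: tick 8 -> clock=35.
Op 7: insert c.com -> 10.0.0.4 (expiry=35+3=38). clock=35
Op 8: insert b.com -> 10.0.0.3 (expiry=35+9=44). clock=35
Op 9: insert a.com -> 10.0.0.3 (expiry=35+18=53). clock=35
Op 10: insert c.com -> 10.0.0.4 (expiry=35+10=45). clock=35
Op 11: tick 1 -> clock=36.
Op 12: tick 6 -> clock=42.
Op 13: tick 2 -> clock=44. purged={b.com}
Op 14: insert b.com -> 10.0.0.2 (expiry=44+16=60). clock=44
Op 15: tick 9 -> clock=53. purged={a.com,c.com}
Op 16: tick 6 -> clock=59.
Op 17: tick 1 -> clock=60. purged={b.com}
Op 18: tick 5 -> clock=65.
Op 19: insert d.com -> 10.0.0.2 (expiry=65+18=83). clock=65
Op 20: tick 4 -> clock=69.
Op 21: tick 3 -> clock=72.
Op 22: insert a.com -> 10.0.0.4 (expiry=72+16=88). clock=72
Op 23: insert a.com -> 10.0.0.3 (expiry=72+10=82). clock=72
Op 24: insert a.com -> 10.0.0.4 (expiry=72+17=89). clock=72
lookup d.com: present, ip=10.0.0.2 expiry=83 > clock=72

Answer: 10.0.0.2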